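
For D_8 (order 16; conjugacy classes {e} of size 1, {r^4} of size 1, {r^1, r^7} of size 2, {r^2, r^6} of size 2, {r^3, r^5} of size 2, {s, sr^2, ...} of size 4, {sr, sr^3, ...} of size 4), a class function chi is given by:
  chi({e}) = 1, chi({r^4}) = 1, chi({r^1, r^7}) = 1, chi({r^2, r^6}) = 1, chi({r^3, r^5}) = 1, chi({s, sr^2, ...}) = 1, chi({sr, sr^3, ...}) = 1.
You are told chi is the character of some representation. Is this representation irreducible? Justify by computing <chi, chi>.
Irreducible: <chi, chi> = 1.

Solution. <chi, chi> = (1/|G|) sum_C |C| * |chi(C)|^2 = (1/16)[1*|1|^2 + 1*|1|^2 + 2*|1|^2 + 2*|1|^2 + 2*|1|^2 + 4*|1|^2 + 4*|1|^2]
  = (1/16)[(1) + (1) + (2) + (2) + (2) + (4) + (4)] = 16/16 = 1.
A character is irreducible iff <chi, chi> = 1, so this representation is irreducible.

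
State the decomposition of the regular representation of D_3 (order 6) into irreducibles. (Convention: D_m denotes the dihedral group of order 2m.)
Each irreducible V_i of dimension d_i appears with multiplicity d_i, i.e. rho_reg = (direct sum over all irreducibles V_i) d_i V_i. The irreducible dimensions for D_3 are 1, 1, 2: 2 irreducibles of dimension 1, each with multiplicity 1; 1 irreducible of dimension 2, with multiplicity 2. Total dimension 2*1*1 + 1*2*2 = 6 = |G|.

Details: General theorem: in the regular representation of a finite group G, each irreducible appears with multiplicity equal to its dimension. Check: dim(rho_reg) = sum d_i^2 = 1 + 1 + 4 = 6 = |G|.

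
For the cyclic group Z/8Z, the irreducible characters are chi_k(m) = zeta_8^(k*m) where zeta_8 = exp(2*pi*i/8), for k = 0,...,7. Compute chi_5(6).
chi_5(6) = zeta_8^30 = -I

Proof sketch: chi_5(6) = zeta_8^(5*6) = zeta_8^30. Since zeta_8^8 = 1, this equals zeta_8^6 = exp(2*pi*i*6/8) = -I.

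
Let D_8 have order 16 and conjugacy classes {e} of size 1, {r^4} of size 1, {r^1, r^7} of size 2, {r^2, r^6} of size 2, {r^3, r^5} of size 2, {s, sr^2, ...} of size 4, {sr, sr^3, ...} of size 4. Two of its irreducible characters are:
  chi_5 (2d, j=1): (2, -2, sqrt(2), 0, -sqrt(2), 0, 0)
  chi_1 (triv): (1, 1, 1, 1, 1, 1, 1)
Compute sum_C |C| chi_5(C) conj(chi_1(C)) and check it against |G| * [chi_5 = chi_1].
Sum = 0; so <chi_5, chi_1> = 0 (distinct irreducibles are orthogonal).

Working: Compute term by term over conjugacy classes (|C| * chi_5(C) * conj(chi_1(C))):
  1*(2)*conj(1) + 1*(-2)*conj(1) + 2*(sqrt(2))*conj(1) + 2*(0)*conj(1) + 2*(-sqrt(2))*conj(1) + 4*(0)*conj(1) + 4*(0)*conj(1)
  = (2) + (-2) + (2*sqrt(2)) + (0) + (-2*sqrt(2)) + (0) + (0)
  = 0.
Dividing by |G| = 16 gives 0/16 = 0, matching the row-orthogonality relation <chi_5, chi_1> = [chi_5 = chi_1].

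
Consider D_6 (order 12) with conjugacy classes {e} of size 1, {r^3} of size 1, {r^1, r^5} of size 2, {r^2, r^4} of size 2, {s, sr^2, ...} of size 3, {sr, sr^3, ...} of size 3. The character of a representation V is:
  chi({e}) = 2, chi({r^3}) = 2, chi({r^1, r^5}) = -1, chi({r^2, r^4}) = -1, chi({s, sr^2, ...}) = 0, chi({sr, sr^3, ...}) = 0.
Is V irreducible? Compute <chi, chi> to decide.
Irreducible: <chi, chi> = 1.

<chi, chi> = (1/|G|) sum_C |C| * |chi(C)|^2 = (1/12)[1*|2|^2 + 1*|2|^2 + 2*|-1|^2 + 2*|-1|^2 + 3*|0|^2 + 3*|0|^2]
  = (1/12)[(4) + (4) + (2) + (2) + (0) + (0)] = 12/12 = 1.
A character is irreducible iff <chi, chi> = 1, so this representation is irreducible.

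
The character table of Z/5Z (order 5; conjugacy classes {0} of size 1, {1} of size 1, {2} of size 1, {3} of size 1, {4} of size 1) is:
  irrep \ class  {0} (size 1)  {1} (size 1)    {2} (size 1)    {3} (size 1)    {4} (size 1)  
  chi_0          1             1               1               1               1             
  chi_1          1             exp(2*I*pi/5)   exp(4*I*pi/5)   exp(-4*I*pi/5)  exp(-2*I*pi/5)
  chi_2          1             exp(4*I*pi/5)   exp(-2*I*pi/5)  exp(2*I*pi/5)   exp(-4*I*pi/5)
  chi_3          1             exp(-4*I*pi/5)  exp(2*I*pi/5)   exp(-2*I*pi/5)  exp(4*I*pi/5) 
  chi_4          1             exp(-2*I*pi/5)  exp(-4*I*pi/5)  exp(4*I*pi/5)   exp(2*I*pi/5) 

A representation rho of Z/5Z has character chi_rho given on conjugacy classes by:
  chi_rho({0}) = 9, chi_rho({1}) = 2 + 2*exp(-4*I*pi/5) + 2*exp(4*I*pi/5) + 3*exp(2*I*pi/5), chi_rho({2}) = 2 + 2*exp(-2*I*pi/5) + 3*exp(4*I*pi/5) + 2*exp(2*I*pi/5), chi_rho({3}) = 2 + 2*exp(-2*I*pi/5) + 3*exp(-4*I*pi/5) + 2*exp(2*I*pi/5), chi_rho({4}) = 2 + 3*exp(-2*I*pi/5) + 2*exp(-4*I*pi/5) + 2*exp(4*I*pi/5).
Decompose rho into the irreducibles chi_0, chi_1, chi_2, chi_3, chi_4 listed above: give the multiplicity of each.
Multiplicities: chi_0: 2, chi_1: 3, chi_2: 2, chi_3: 2, chi_4: 0.

Use <chi_rho, chi> = (1/|G|) sum_C |C| * chi_rho(C) * conj(chi(C)) with |G| = 5 for each irreducible chi in the table:
  <chi_rho, chi_0> = (1/5)[1*(9)*conj(1) + 1*(2 + 2*exp(-4*I*pi/5) + 2*exp(4*I*pi/5) + 3*exp(2*I*pi/5))*conj(1) + 1*(2 + 2*exp(-2*I*pi/5) + 3*exp(4*I*pi/5) + 2*exp(2*I*pi/5))*conj(1) + 1*(2 + 2*exp(-2*I*pi/5) + 3*exp(-4*I*pi/5) + 2*exp(2*I*pi/5))*conj(1) + 1*(2 + 3*exp(-2*I*pi/5) + 2*exp(-4*I*pi/5) + 2*exp(4*I*pi/5))*conj(1)]
      = (1/5)[(9) + (2 + 2*exp(-4*I*pi/5) + 2*exp(4*I*pi/5) + 3*exp(2*I*pi/5)) + (2 + 2*exp(-2*I*pi/5) + 3*exp(4*I*pi/5) + 2*exp(2*I*pi/5)) + (2 + 2*exp(-2*I*pi/5) + 3*exp(-4*I*pi/5) + 2*exp(2*I*pi/5)) + (2 + 3*exp(-2*I*pi/5) + 2*exp(-4*I*pi/5) + 2*exp(4*I*pi/5))] = 10/5 = 2
  <chi_rho, chi_1> = (1/5)[1*(9)*conj(1) + 1*(2 + 2*exp(-4*I*pi/5) + 2*exp(4*I*pi/5) + 3*exp(2*I*pi/5))*conj(exp(2*I*pi/5)) + 1*(2 + 2*exp(-2*I*pi/5) + 3*exp(4*I*pi/5) + 2*exp(2*I*pi/5))*conj(exp(4*I*pi/5)) + 1*(2 + 2*exp(-2*I*pi/5) + 3*exp(-4*I*pi/5) + 2*exp(2*I*pi/5))*conj(exp(-4*I*pi/5)) + 1*(2 + 3*exp(-2*I*pi/5) + 2*exp(-4*I*pi/5) + 2*exp(4*I*pi/5))*conj(exp(-2*I*pi/5))]
      = (1/5)[(9) + (3 + 2*exp(-2*I*pi/5) + 2*exp(4*I*pi/5) + 2*exp(2*I*pi/5)) + (3 + 2*exp(-2*I*pi/5) + 2*exp(-4*I*pi/5) + 2*exp(4*I*pi/5)) + (3 + 2*exp(-4*I*pi/5) + 2*exp(4*I*pi/5) + 2*exp(2*I*pi/5)) + (3 + 2*exp(-2*I*pi/5) + 2*exp(-4*I*pi/5) + 2*exp(2*I*pi/5))] = 15/5 = 3
  <chi_rho, chi_2> = (1/5)[1*(9)*conj(1) + 1*(2 + 2*exp(-4*I*pi/5) + 2*exp(4*I*pi/5) + 3*exp(2*I*pi/5))*conj(exp(4*I*pi/5)) + 1*(2 + 2*exp(-2*I*pi/5) + 3*exp(4*I*pi/5) + 2*exp(2*I*pi/5))*conj(exp(-2*I*pi/5)) + 1*(2 + 2*exp(-2*I*pi/5) + 3*exp(-4*I*pi/5) + 2*exp(2*I*pi/5))*conj(exp(2*I*pi/5)) + 1*(2 + 3*exp(-2*I*pi/5) + 2*exp(-4*I*pi/5) + 2*exp(4*I*pi/5))*conj(exp(-4*I*pi/5))]
      = (1/5)[(9) + (2 + 3*exp(-2*I*pi/5) + 2*exp(-4*I*pi/5) + 2*exp(2*I*pi/5)) + (2 + 3*exp(-4*I*pi/5) + 2*exp(4*I*pi/5) + 2*exp(2*I*pi/5)) + (2 + 2*exp(-2*I*pi/5) + 2*exp(-4*I*pi/5) + 3*exp(4*I*pi/5)) + (2 + 2*exp(-2*I*pi/5) + 2*exp(4*I*pi/5) + 3*exp(2*I*pi/5))] = 10/5 = 2
  <chi_rho, chi_3> = (1/5)[1*(9)*conj(1) + 1*(2 + 2*exp(-4*I*pi/5) + 2*exp(4*I*pi/5) + 3*exp(2*I*pi/5))*conj(exp(-4*I*pi/5)) + 1*(2 + 2*exp(-2*I*pi/5) + 3*exp(4*I*pi/5) + 2*exp(2*I*pi/5))*conj(exp(2*I*pi/5)) + 1*(2 + 2*exp(-2*I*pi/5) + 3*exp(-4*I*pi/5) + 2*exp(2*I*pi/5))*conj(exp(-2*I*pi/5)) + 1*(2 + 3*exp(-2*I*pi/5) + 2*exp(-4*I*pi/5) + 2*exp(4*I*pi/5))*conj(exp(4*I*pi/5))]
      = (1/5)[(9) + (2 + 2*exp(-2*I*pi/5) + 3*exp(-4*I*pi/5) + 2*exp(4*I*pi/5)) + (2 + 2*exp(-2*I*pi/5) + 2*exp(-4*I*pi/5) + 3*exp(2*I*pi/5)) + (2 + 3*exp(-2*I*pi/5) + 2*exp(4*I*pi/5) + 2*exp(2*I*pi/5)) + (2 + 2*exp(-4*I*pi/5) + 3*exp(4*I*pi/5) + 2*exp(2*I*pi/5))] = 10/5 = 2
  <chi_rho, chi_4> = (1/5)[1*(9)*conj(1) + 1*(2 + 2*exp(-4*I*pi/5) + 2*exp(4*I*pi/5) + 3*exp(2*I*pi/5))*conj(exp(-2*I*pi/5)) + 1*(2 + 2*exp(-2*I*pi/5) + 3*exp(4*I*pi/5) + 2*exp(2*I*pi/5))*conj(exp(-4*I*pi/5)) + 1*(2 + 2*exp(-2*I*pi/5) + 3*exp(-4*I*pi/5) + 2*exp(2*I*pi/5))*conj(exp(4*I*pi/5)) + 1*(2 + 3*exp(-2*I*pi/5) + 2*exp(-4*I*pi/5) + 2*exp(4*I*pi/5))*conj(exp(2*I*pi/5))]
      = (1/5)[(9) + (2*exp(-2*I*pi/5) + 2*exp(-4*I*pi/5) + 3*exp(4*I*pi/5) + 2*exp(2*I*pi/5)) + (3*exp(-2*I*pi/5) + 2*exp(-4*I*pi/5) + 2*exp(4*I*pi/5) + 2*exp(2*I*pi/5)) + (2*exp(-2*I*pi/5) + 2*exp(-4*I*pi/5) + 2*exp(4*I*pi/5) + 3*exp(2*I*pi/5)) + (2*exp(-2*I*pi/5) + 3*exp(-4*I*pi/5) + 2*exp(4*I*pi/5) + 2*exp(2*I*pi/5))] = 0/5 = 0
(Exp terms are combined using exp(i*s)*conj(exp(i*t)) = exp(i*(s-t)), and sums of them are collapsed using the identity that for every m > 1 the m distinct m-th roots of unity sum to 0, e.g. 1 + exp(2*I*pi/3) + exp(-2*I*pi/3) = 0.)
Dimension check: dim(rho) = sum (mult * dim) = 2*1 + 3*1 + 2*1 + 2*1 + 0*1 = 9 = chi_rho(e) = 9.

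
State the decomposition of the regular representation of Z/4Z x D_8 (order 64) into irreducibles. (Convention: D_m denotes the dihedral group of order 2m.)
Each irreducible V_i of dimension d_i appears with multiplicity d_i, i.e. rho_reg = (direct sum over all irreducibles V_i) d_i V_i. The irreducible dimensions for Z/4Z x D_8 are 1, 1, 1, 1, 1, 1, 1, 1, 1, 1, 1, 1, 1, 1, 1, 1, 2, 2, 2, 2, 2, 2, 2, 2, 2, 2, 2, 2: 16 irreducibles of dimension 1, each with multiplicity 1; 12 irreducibles of dimension 2, each with multiplicity 2. Total dimension 16*1*1 + 12*2*2 = 64 = |G|.

Why: General theorem: in the regular representation of a finite group G, each irreducible appears with multiplicity equal to its dimension. Check: dim(rho_reg) = sum d_i^2 = 1 + 1 + 1 + 1 + 1 + 1 + 1 + 1 + 1 + 1 + 1 + 1 + 1 + 1 + 1 + 1 + 4 + 4 + 4 + 4 + 4 + 4 + 4 + 4 + 4 + 4 + 4 + 4 = 64 = |G|.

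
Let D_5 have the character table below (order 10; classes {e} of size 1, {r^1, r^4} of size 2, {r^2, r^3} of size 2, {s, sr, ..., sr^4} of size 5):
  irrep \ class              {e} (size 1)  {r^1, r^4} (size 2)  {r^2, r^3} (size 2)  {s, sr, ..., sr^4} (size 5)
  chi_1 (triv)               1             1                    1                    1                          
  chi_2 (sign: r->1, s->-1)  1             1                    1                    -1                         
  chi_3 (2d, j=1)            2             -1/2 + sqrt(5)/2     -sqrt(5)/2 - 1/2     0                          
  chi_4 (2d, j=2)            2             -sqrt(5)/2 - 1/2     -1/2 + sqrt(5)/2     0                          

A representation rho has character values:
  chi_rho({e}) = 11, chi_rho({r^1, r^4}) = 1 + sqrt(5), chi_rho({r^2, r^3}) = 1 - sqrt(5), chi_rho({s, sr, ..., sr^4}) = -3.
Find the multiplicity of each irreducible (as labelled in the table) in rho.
Multiplicities: chi_1: 0, chi_2: 3, chi_3: 3, chi_4: 1.

Use <chi_rho, chi> = (1/|G|) sum_C |C| * chi_rho(C) * conj(chi(C)) with |G| = 10 for each irreducible chi in the table:
  <chi_rho, chi_1> = (1/10)[1*(11)*conj(1) + 2*(1 + sqrt(5))*conj(1) + 2*(1 - sqrt(5))*conj(1) + 5*(-3)*conj(1)]
      = (1/10)[(11) + (2 + 2*sqrt(5)) + (2 - 2*sqrt(5)) + (-15)] = 0/10 = 0
  <chi_rho, chi_2> = (1/10)[1*(11)*conj(1) + 2*(1 + sqrt(5))*conj(1) + 2*(1 - sqrt(5))*conj(1) + 5*(-3)*conj(-1)]
      = (1/10)[(11) + (2 + 2*sqrt(5)) + (2 - 2*sqrt(5)) + (15)] = 30/10 = 3
  <chi_rho, chi_3> = (1/10)[1*(11)*conj(2) + 2*(1 + sqrt(5))*conj(-1/2 + sqrt(5)/2) + 2*(1 - sqrt(5))*conj(-sqrt(5)/2 - 1/2) + 5*(-3)*conj(0)]
      = (1/10)[(22) + (4) + (4) + (0)] = 30/10 = 3
  <chi_rho, chi_4> = (1/10)[1*(11)*conj(2) + 2*(1 + sqrt(5))*conj(-sqrt(5)/2 - 1/2) + 2*(1 - sqrt(5))*conj(-1/2 + sqrt(5)/2) + 5*(-3)*conj(0)]
      = (1/10)[(22) + (-6 - 2*sqrt(5)) + (-6 + 2*sqrt(5)) + (0)] = 10/10 = 1
Dimension check: dim(rho) = sum (mult * dim) = 0*1 + 3*1 + 3*2 + 1*2 = 11 = chi_rho(e) = 11.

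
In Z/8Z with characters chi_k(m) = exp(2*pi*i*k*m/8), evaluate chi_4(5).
chi_4(5) = zeta_8^20 = -1

Argument: chi_4(5) = zeta_8^(4*5) = zeta_8^20. Since zeta_8^8 = 1, this equals zeta_8^4 = exp(2*pi*i*4/8) = -1.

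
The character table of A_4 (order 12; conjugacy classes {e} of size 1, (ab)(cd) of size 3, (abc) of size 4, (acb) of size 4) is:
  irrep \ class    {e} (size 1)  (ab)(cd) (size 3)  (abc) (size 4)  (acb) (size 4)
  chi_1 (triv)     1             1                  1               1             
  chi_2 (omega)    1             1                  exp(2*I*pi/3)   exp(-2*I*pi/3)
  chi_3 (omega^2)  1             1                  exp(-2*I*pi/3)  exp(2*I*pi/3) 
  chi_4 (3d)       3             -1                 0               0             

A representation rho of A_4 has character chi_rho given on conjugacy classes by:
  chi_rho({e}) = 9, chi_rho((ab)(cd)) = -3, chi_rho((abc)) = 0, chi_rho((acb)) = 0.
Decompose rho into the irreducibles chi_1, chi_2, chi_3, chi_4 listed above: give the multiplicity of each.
Multiplicities: chi_1: 0, chi_2: 0, chi_3: 0, chi_4: 3.

Solution. Use <chi_rho, chi> = (1/|G|) sum_C |C| * chi_rho(C) * conj(chi(C)) with |G| = 12 for each irreducible chi in the table:
  <chi_rho, chi_1> = (1/12)[1*(9)*conj(1) + 3*(-3)*conj(1) + 4*(0)*conj(1) + 4*(0)*conj(1)]
      = (1/12)[(9) + (-9) + (0) + (0)] = 0/12 = 0
  <chi_rho, chi_2> = (1/12)[1*(9)*conj(1) + 3*(-3)*conj(1) + 4*(0)*conj(exp(2*I*pi/3)) + 4*(0)*conj(exp(-2*I*pi/3))]
      = (1/12)[(9) + (-9) + (0) + (0)] = 0/12 = 0
  <chi_rho, chi_3> = (1/12)[1*(9)*conj(1) + 3*(-3)*conj(1) + 4*(0)*conj(exp(-2*I*pi/3)) + 4*(0)*conj(exp(2*I*pi/3))]
      = (1/12)[(9) + (-9) + (0) + (0)] = 0/12 = 0
  <chi_rho, chi_4> = (1/12)[1*(9)*conj(3) + 3*(-3)*conj(-1) + 4*(0)*conj(0) + 4*(0)*conj(0)]
      = (1/12)[(27) + (9) + (0) + (0)] = 36/12 = 3
(Exp terms are combined using exp(i*s)*conj(exp(i*t)) = exp(i*(s-t)), and sums of them are collapsed using the identity that for every m > 1 the m distinct m-th roots of unity sum to 0, e.g. 1 + exp(2*I*pi/3) + exp(-2*I*pi/3) = 0.)
Dimension check: dim(rho) = sum (mult * dim) = 0*1 + 0*1 + 0*1 + 3*3 = 9 = chi_rho(e) = 9.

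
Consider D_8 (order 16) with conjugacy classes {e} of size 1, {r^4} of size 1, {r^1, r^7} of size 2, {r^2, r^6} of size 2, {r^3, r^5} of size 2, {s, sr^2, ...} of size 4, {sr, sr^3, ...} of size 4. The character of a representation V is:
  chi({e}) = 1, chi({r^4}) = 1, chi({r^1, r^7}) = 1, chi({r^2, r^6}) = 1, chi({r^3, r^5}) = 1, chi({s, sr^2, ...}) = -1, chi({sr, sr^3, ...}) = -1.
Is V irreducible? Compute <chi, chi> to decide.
Irreducible: <chi, chi> = 1.

Justification: <chi, chi> = (1/|G|) sum_C |C| * |chi(C)|^2 = (1/16)[1*|1|^2 + 1*|1|^2 + 2*|1|^2 + 2*|1|^2 + 2*|1|^2 + 4*|-1|^2 + 4*|-1|^2]
  = (1/16)[(1) + (1) + (2) + (2) + (2) + (4) + (4)] = 16/16 = 1.
A character is irreducible iff <chi, chi> = 1, so this representation is irreducible.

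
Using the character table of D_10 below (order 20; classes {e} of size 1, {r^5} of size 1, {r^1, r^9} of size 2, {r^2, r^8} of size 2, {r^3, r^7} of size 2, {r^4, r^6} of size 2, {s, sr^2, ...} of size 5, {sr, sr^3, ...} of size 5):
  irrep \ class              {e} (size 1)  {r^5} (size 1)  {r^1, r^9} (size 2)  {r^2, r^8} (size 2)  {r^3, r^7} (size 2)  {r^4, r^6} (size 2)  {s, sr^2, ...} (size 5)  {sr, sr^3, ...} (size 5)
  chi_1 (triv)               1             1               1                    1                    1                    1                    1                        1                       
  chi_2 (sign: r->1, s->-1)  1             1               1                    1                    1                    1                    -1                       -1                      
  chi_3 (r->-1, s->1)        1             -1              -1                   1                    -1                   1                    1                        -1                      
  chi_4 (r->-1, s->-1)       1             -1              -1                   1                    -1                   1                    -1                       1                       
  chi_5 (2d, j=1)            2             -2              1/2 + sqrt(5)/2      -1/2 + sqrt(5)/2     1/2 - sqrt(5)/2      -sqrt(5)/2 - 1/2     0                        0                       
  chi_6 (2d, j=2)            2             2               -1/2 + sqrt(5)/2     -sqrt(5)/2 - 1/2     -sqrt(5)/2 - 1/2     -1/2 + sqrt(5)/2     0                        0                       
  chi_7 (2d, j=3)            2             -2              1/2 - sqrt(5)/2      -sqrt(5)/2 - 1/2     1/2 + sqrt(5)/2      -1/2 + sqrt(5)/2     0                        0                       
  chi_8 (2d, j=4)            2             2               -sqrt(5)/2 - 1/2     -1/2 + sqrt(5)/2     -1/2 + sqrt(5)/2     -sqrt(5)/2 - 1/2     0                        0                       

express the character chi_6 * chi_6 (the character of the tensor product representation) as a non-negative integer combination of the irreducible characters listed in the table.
chi_6 tensor chi_6 = chi_1 + chi_2 + chi_8 (all other irreducibles have multiplicity 0).

Why: The character of a tensor product is the pointwise product (chi_6 * chi_6)(C) = chi_6(C) * chi_6(C):
  {e}: (2)*(2), {r^5}: (2)*(2), {r^1, r^9}: (-1/2 + sqrt(5)/2)*(-1/2 + sqrt(5)/2), {r^2, r^8}: (-sqrt(5)/2 - 1/2)*(-sqrt(5)/2 - 1/2), {r^3, r^7}: (-sqrt(5)/2 - 1/2)*(-sqrt(5)/2 - 1/2), {r^4, r^6}: (-1/2 + sqrt(5)/2)*(-1/2 + sqrt(5)/2), {s, sr^2, ...}: (0)*(0), {sr, sr^3, ...}: (0)*(0)
so (chi_6 * chi_6) takes values
  {e} -> 4, {r^5} -> 4, {r^1, r^9} -> 3/2 - sqrt(5)/2, {r^2, r^8} -> sqrt(5)/2 + 3/2, {r^3, r^7} -> sqrt(5)/2 + 3/2, {r^4, r^6} -> 3/2 - sqrt(5)/2, {s, sr^2, ...} -> 0, {sr, sr^3, ...} -> 0.
Now take the inner product of this character with each irreducible chi from the table, <chi_6*chi_6, chi> = (1/20) sum_C |C| (chi_6*chi_6)(C) conj(chi(C)):
  <chi_6*chi_6, chi_1> = (1/20)[1*(4)*conj(1) + 1*(4)*conj(1) + 2*(3/2 - sqrt(5)/2)*conj(1) + 2*(sqrt(5)/2 + 3/2)*conj(1) + 2*(sqrt(5)/2 + 3/2)*conj(1) + 2*(3/2 - sqrt(5)/2)*conj(1) + 5*(0)*conj(1) + 5*(0)*conj(1)]
      = (1/20)[(4) + (4) + (3 - sqrt(5)) + (sqrt(5) + 3) + (sqrt(5) + 3) + (3 - sqrt(5)) + (0) + (0)] = 20/20 = 1
  <chi_6*chi_6, chi_2> = (1/20)[1*(4)*conj(1) + 1*(4)*conj(1) + 2*(3/2 - sqrt(5)/2)*conj(1) + 2*(sqrt(5)/2 + 3/2)*conj(1) + 2*(sqrt(5)/2 + 3/2)*conj(1) + 2*(3/2 - sqrt(5)/2)*conj(1) + 5*(0)*conj(-1) + 5*(0)*conj(-1)]
      = (1/20)[(4) + (4) + (3 - sqrt(5)) + (sqrt(5) + 3) + (sqrt(5) + 3) + (3 - sqrt(5)) + (0) + (0)] = 20/20 = 1
  <chi_6*chi_6, chi_3> = (1/20)[1*(4)*conj(1) + 1*(4)*conj(-1) + 2*(3/2 - sqrt(5)/2)*conj(-1) + 2*(sqrt(5)/2 + 3/2)*conj(1) + 2*(sqrt(5)/2 + 3/2)*conj(-1) + 2*(3/2 - sqrt(5)/2)*conj(1) + 5*(0)*conj(1) + 5*(0)*conj(-1)]
      = (1/20)[(4) + (-4) + (-3 + sqrt(5)) + (sqrt(5) + 3) + (-3 - sqrt(5)) + (3 - sqrt(5)) + (0) + (0)] = 0/20 = 0
  <chi_6*chi_6, chi_4> = (1/20)[1*(4)*conj(1) + 1*(4)*conj(-1) + 2*(3/2 - sqrt(5)/2)*conj(-1) + 2*(sqrt(5)/2 + 3/2)*conj(1) + 2*(sqrt(5)/2 + 3/2)*conj(-1) + 2*(3/2 - sqrt(5)/2)*conj(1) + 5*(0)*conj(-1) + 5*(0)*conj(1)]
      = (1/20)[(4) + (-4) + (-3 + sqrt(5)) + (sqrt(5) + 3) + (-3 - sqrt(5)) + (3 - sqrt(5)) + (0) + (0)] = 0/20 = 0
  <chi_6*chi_6, chi_5> = (1/20)[1*(4)*conj(2) + 1*(4)*conj(-2) + 2*(3/2 - sqrt(5)/2)*conj(1/2 + sqrt(5)/2) + 2*(sqrt(5)/2 + 3/2)*conj(-1/2 + sqrt(5)/2) + 2*(sqrt(5)/2 + 3/2)*conj(1/2 - sqrt(5)/2) + 2*(3/2 - sqrt(5)/2)*conj(-sqrt(5)/2 - 1/2) + 5*(0)*conj(0) + 5*(0)*conj(0)]
      = (1/20)[(8) + (-8) + (-1 + sqrt(5)) + (1 + sqrt(5)) + (-sqrt(5) - 1) + (1 - sqrt(5)) + (0) + (0)] = 0/20 = 0
  <chi_6*chi_6, chi_6> = (1/20)[1*(4)*conj(2) + 1*(4)*conj(2) + 2*(3/2 - sqrt(5)/2)*conj(-1/2 + sqrt(5)/2) + 2*(sqrt(5)/2 + 3/2)*conj(-sqrt(5)/2 - 1/2) + 2*(sqrt(5)/2 + 3/2)*conj(-sqrt(5)/2 - 1/2) + 2*(3/2 - sqrt(5)/2)*conj(-1/2 + sqrt(5)/2) + 5*(0)*conj(0) + 5*(0)*conj(0)]
      = (1/20)[(8) + (8) + (-4 + 2*sqrt(5)) + (-2*sqrt(5) - 4) + (-2*sqrt(5) - 4) + (-4 + 2*sqrt(5)) + (0) + (0)] = 0/20 = 0
  <chi_6*chi_6, chi_7> = (1/20)[1*(4)*conj(2) + 1*(4)*conj(-2) + 2*(3/2 - sqrt(5)/2)*conj(1/2 - sqrt(5)/2) + 2*(sqrt(5)/2 + 3/2)*conj(-sqrt(5)/2 - 1/2) + 2*(sqrt(5)/2 + 3/2)*conj(1/2 + sqrt(5)/2) + 2*(3/2 - sqrt(5)/2)*conj(-1/2 + sqrt(5)/2) + 5*(0)*conj(0) + 5*(0)*conj(0)]
      = (1/20)[(8) + (-8) + (4 - 2*sqrt(5)) + (-2*sqrt(5) - 4) + (4 + 2*sqrt(5)) + (-4 + 2*sqrt(5)) + (0) + (0)] = 0/20 = 0
  <chi_6*chi_6, chi_8> = (1/20)[1*(4)*conj(2) + 1*(4)*conj(2) + 2*(3/2 - sqrt(5)/2)*conj(-sqrt(5)/2 - 1/2) + 2*(sqrt(5)/2 + 3/2)*conj(-1/2 + sqrt(5)/2) + 2*(sqrt(5)/2 + 3/2)*conj(-1/2 + sqrt(5)/2) + 2*(3/2 - sqrt(5)/2)*conj(-sqrt(5)/2 - 1/2) + 5*(0)*conj(0) + 5*(0)*conj(0)]
      = (1/20)[(8) + (8) + (1 - sqrt(5)) + (1 + sqrt(5)) + (1 + sqrt(5)) + (1 - sqrt(5)) + (0) + (0)] = 20/20 = 1
Hence the multiplicities are chi_1: 1, chi_2: 1, chi_8: 1. Dimension check: dim(chi_6)*dim(chi_6) = 2*2 = 4 and sum (mult * dim) = 1*1 + 1*1 + 1*2 = 4.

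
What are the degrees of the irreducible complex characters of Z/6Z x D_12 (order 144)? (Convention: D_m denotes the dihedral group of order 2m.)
Dimensions: 1, 1, 1, 1, 1, 1, 1, 1, 1, 1, 1, 1, 1, 1, 1, 1, 1, 1, 1, 1, 1, 1, 1, 1, 2, 2, 2, 2, 2, 2, 2, 2, 2, 2, 2, 2, 2, 2, 2, 2, 2, 2, 2, 2, 2, 2, 2, 2, 2, 2, 2, 2, 2, 2

Derivation: There are 54 irreducibles (= number of conjugacy classes). Their dimensions d_i satisfy sum d_i^2 = |G| = 144: 1 + 1 + 1 + 1 + 1 + 1 + 1 + 1 + 1 + 1 + 1 + 1 + 1 + 1 + 1 + 1 + 1 + 1 + 1 + 1 + 1 + 1 + 1 + 1 + 4 + 4 + 4 + 4 + 4 + 4 + 4 + 4 + 4 + 4 + 4 + 4 + 4 + 4 + 4 + 4 + 4 + 4 + 4 + 4 + 4 + 4 + 4 + 4 + 4 + 4 + 4 + 4 + 4 + 4 = 144. (For the product with Z/6Z: each of the 6 1-dim characters of Z/6Z tensors with each irrep of D_12, giving 6 copies of each D_12-dimension.)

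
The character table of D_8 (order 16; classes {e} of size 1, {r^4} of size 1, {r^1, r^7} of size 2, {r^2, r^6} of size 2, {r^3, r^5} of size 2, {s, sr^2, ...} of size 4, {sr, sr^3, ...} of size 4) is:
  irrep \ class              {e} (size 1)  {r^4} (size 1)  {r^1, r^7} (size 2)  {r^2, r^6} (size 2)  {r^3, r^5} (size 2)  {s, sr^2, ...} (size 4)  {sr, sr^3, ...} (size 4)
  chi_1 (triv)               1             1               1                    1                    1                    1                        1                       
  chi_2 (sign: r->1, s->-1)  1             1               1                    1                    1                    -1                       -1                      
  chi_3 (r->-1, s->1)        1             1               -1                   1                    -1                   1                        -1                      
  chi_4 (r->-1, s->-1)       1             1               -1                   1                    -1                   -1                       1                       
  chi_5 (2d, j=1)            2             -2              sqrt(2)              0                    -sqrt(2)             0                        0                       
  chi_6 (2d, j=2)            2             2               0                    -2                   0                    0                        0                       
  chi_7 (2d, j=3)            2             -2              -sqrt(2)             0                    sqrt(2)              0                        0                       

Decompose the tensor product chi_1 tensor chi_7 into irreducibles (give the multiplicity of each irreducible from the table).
chi_1 tensor chi_7 = chi_7 (all other irreducibles have multiplicity 0).

The character of a tensor product is the pointwise product (chi_1 * chi_7)(C) = chi_1(C) * chi_7(C):
  {e}: (1)*(2), {r^4}: (1)*(-2), {r^1, r^7}: (1)*(-sqrt(2)), {r^2, r^6}: (1)*(0), {r^3, r^5}: (1)*(sqrt(2)), {s, sr^2, ...}: (1)*(0), {sr, sr^3, ...}: (1)*(0)
so (chi_1 * chi_7) takes values
  {e} -> 2, {r^4} -> -2, {r^1, r^7} -> -sqrt(2), {r^2, r^6} -> 0, {r^3, r^5} -> sqrt(2), {s, sr^2, ...} -> 0, {sr, sr^3, ...} -> 0.
Now take the inner product of this character with each irreducible chi from the table, <chi_1*chi_7, chi> = (1/16) sum_C |C| (chi_1*chi_7)(C) conj(chi(C)):
  <chi_1*chi_7, chi_1> = (1/16)[1*(2)*conj(1) + 1*(-2)*conj(1) + 2*(-sqrt(2))*conj(1) + 2*(0)*conj(1) + 2*(sqrt(2))*conj(1) + 4*(0)*conj(1) + 4*(0)*conj(1)]
      = (1/16)[(2) + (-2) + (-2*sqrt(2)) + (0) + (2*sqrt(2)) + (0) + (0)] = 0/16 = 0
  <chi_1*chi_7, chi_2> = (1/16)[1*(2)*conj(1) + 1*(-2)*conj(1) + 2*(-sqrt(2))*conj(1) + 2*(0)*conj(1) + 2*(sqrt(2))*conj(1) + 4*(0)*conj(-1) + 4*(0)*conj(-1)]
      = (1/16)[(2) + (-2) + (-2*sqrt(2)) + (0) + (2*sqrt(2)) + (0) + (0)] = 0/16 = 0
  <chi_1*chi_7, chi_3> = (1/16)[1*(2)*conj(1) + 1*(-2)*conj(1) + 2*(-sqrt(2))*conj(-1) + 2*(0)*conj(1) + 2*(sqrt(2))*conj(-1) + 4*(0)*conj(1) + 4*(0)*conj(-1)]
      = (1/16)[(2) + (-2) + (2*sqrt(2)) + (0) + (-2*sqrt(2)) + (0) + (0)] = 0/16 = 0
  <chi_1*chi_7, chi_4> = (1/16)[1*(2)*conj(1) + 1*(-2)*conj(1) + 2*(-sqrt(2))*conj(-1) + 2*(0)*conj(1) + 2*(sqrt(2))*conj(-1) + 4*(0)*conj(-1) + 4*(0)*conj(1)]
      = (1/16)[(2) + (-2) + (2*sqrt(2)) + (0) + (-2*sqrt(2)) + (0) + (0)] = 0/16 = 0
  <chi_1*chi_7, chi_5> = (1/16)[1*(2)*conj(2) + 1*(-2)*conj(-2) + 2*(-sqrt(2))*conj(sqrt(2)) + 2*(0)*conj(0) + 2*(sqrt(2))*conj(-sqrt(2)) + 4*(0)*conj(0) + 4*(0)*conj(0)]
      = (1/16)[(4) + (4) + (-4) + (0) + (-4) + (0) + (0)] = 0/16 = 0
  <chi_1*chi_7, chi_6> = (1/16)[1*(2)*conj(2) + 1*(-2)*conj(2) + 2*(-sqrt(2))*conj(0) + 2*(0)*conj(-2) + 2*(sqrt(2))*conj(0) + 4*(0)*conj(0) + 4*(0)*conj(0)]
      = (1/16)[(4) + (-4) + (0) + (0) + (0) + (0) + (0)] = 0/16 = 0
  <chi_1*chi_7, chi_7> = (1/16)[1*(2)*conj(2) + 1*(-2)*conj(-2) + 2*(-sqrt(2))*conj(-sqrt(2)) + 2*(0)*conj(0) + 2*(sqrt(2))*conj(sqrt(2)) + 4*(0)*conj(0) + 4*(0)*conj(0)]
      = (1/16)[(4) + (4) + (4) + (0) + (4) + (0) + (0)] = 16/16 = 1
Hence the multiplicities are chi_7: 1. Dimension check: dim(chi_1)*dim(chi_7) = 1*2 = 2 and sum (mult * dim) = 1*2 = 2.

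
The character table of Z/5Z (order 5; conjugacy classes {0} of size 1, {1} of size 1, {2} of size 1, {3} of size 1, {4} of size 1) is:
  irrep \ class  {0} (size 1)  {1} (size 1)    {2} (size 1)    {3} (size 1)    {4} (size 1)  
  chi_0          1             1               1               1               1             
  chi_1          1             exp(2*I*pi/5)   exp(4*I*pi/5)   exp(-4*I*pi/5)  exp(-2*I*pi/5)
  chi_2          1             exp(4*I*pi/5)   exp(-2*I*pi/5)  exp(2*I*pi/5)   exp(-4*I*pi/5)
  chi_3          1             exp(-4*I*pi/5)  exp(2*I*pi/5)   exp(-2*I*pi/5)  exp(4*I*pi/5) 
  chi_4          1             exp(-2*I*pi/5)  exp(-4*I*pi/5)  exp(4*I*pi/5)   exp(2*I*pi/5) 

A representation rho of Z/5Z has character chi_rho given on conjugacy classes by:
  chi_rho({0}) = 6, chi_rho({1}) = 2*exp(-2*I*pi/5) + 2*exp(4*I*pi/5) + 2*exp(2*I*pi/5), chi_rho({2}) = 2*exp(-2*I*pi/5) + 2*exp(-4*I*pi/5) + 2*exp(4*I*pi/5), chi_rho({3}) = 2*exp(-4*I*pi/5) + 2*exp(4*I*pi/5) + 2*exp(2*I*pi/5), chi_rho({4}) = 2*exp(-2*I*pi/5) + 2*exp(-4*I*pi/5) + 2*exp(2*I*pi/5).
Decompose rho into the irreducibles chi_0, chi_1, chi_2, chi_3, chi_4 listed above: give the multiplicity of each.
Multiplicities: chi_0: 0, chi_1: 2, chi_2: 2, chi_3: 0, chi_4: 2.

Solution. Use <chi_rho, chi> = (1/|G|) sum_C |C| * chi_rho(C) * conj(chi(C)) with |G| = 5 for each irreducible chi in the table:
  <chi_rho, chi_0> = (1/5)[1*(6)*conj(1) + 1*(2*exp(-2*I*pi/5) + 2*exp(4*I*pi/5) + 2*exp(2*I*pi/5))*conj(1) + 1*(2*exp(-2*I*pi/5) + 2*exp(-4*I*pi/5) + 2*exp(4*I*pi/5))*conj(1) + 1*(2*exp(-4*I*pi/5) + 2*exp(4*I*pi/5) + 2*exp(2*I*pi/5))*conj(1) + 1*(2*exp(-2*I*pi/5) + 2*exp(-4*I*pi/5) + 2*exp(2*I*pi/5))*conj(1)]
      = (1/5)[(6) + (2*exp(-2*I*pi/5) + 2*exp(4*I*pi/5) + 2*exp(2*I*pi/5)) + (2*exp(-2*I*pi/5) + 2*exp(-4*I*pi/5) + 2*exp(4*I*pi/5)) + (2*exp(-4*I*pi/5) + 2*exp(4*I*pi/5) + 2*exp(2*I*pi/5)) + (2*exp(-2*I*pi/5) + 2*exp(-4*I*pi/5) + 2*exp(2*I*pi/5))] = 0/5 = 0
  <chi_rho, chi_1> = (1/5)[1*(6)*conj(1) + 1*(2*exp(-2*I*pi/5) + 2*exp(4*I*pi/5) + 2*exp(2*I*pi/5))*conj(exp(2*I*pi/5)) + 1*(2*exp(-2*I*pi/5) + 2*exp(-4*I*pi/5) + 2*exp(4*I*pi/5))*conj(exp(4*I*pi/5)) + 1*(2*exp(-4*I*pi/5) + 2*exp(4*I*pi/5) + 2*exp(2*I*pi/5))*conj(exp(-4*I*pi/5)) + 1*(2*exp(-2*I*pi/5) + 2*exp(-4*I*pi/5) + 2*exp(2*I*pi/5))*conj(exp(-2*I*pi/5))]
      = (1/5)[(6) + (2 + 2*exp(-4*I*pi/5) + 2*exp(2*I*pi/5)) + (2 + 2*exp(4*I*pi/5) + 2*exp(2*I*pi/5)) + (2 + 2*exp(-2*I*pi/5) + 2*exp(-4*I*pi/5)) + (2 + 2*exp(-2*I*pi/5) + 2*exp(4*I*pi/5))] = 10/5 = 2
  <chi_rho, chi_2> = (1/5)[1*(6)*conj(1) + 1*(2*exp(-2*I*pi/5) + 2*exp(4*I*pi/5) + 2*exp(2*I*pi/5))*conj(exp(4*I*pi/5)) + 1*(2*exp(-2*I*pi/5) + 2*exp(-4*I*pi/5) + 2*exp(4*I*pi/5))*conj(exp(-2*I*pi/5)) + 1*(2*exp(-4*I*pi/5) + 2*exp(4*I*pi/5) + 2*exp(2*I*pi/5))*conj(exp(2*I*pi/5)) + 1*(2*exp(-2*I*pi/5) + 2*exp(-4*I*pi/5) + 2*exp(2*I*pi/5))*conj(exp(-4*I*pi/5))]
      = (1/5)[(6) + (2 + 2*exp(-2*I*pi/5) + 2*exp(4*I*pi/5)) + (2 + 2*exp(-2*I*pi/5) + 2*exp(-4*I*pi/5)) + (2 + 2*exp(4*I*pi/5) + 2*exp(2*I*pi/5)) + (2 + 2*exp(-4*I*pi/5) + 2*exp(2*I*pi/5))] = 10/5 = 2
  <chi_rho, chi_3> = (1/5)[1*(6)*conj(1) + 1*(2*exp(-2*I*pi/5) + 2*exp(4*I*pi/5) + 2*exp(2*I*pi/5))*conj(exp(-4*I*pi/5)) + 1*(2*exp(-2*I*pi/5) + 2*exp(-4*I*pi/5) + 2*exp(4*I*pi/5))*conj(exp(2*I*pi/5)) + 1*(2*exp(-4*I*pi/5) + 2*exp(4*I*pi/5) + 2*exp(2*I*pi/5))*conj(exp(-2*I*pi/5)) + 1*(2*exp(-2*I*pi/5) + 2*exp(-4*I*pi/5) + 2*exp(2*I*pi/5))*conj(exp(4*I*pi/5))]
      = (1/5)[(6) + (2*exp(-2*I*pi/5) + 2*exp(-4*I*pi/5) + 2*exp(2*I*pi/5)) + (2*exp(-4*I*pi/5) + 2*exp(4*I*pi/5) + 2*exp(2*I*pi/5)) + (2*exp(-2*I*pi/5) + 2*exp(-4*I*pi/5) + 2*exp(4*I*pi/5)) + (2*exp(-2*I*pi/5) + 2*exp(4*I*pi/5) + 2*exp(2*I*pi/5))] = 0/5 = 0
  <chi_rho, chi_4> = (1/5)[1*(6)*conj(1) + 1*(2*exp(-2*I*pi/5) + 2*exp(4*I*pi/5) + 2*exp(2*I*pi/5))*conj(exp(-2*I*pi/5)) + 1*(2*exp(-2*I*pi/5) + 2*exp(-4*I*pi/5) + 2*exp(4*I*pi/5))*conj(exp(-4*I*pi/5)) + 1*(2*exp(-4*I*pi/5) + 2*exp(4*I*pi/5) + 2*exp(2*I*pi/5))*conj(exp(4*I*pi/5)) + 1*(2*exp(-2*I*pi/5) + 2*exp(-4*I*pi/5) + 2*exp(2*I*pi/5))*conj(exp(2*I*pi/5))]
      = (1/5)[(6) + (2 + 2*exp(-4*I*pi/5) + 2*exp(4*I*pi/5)) + (2 + 2*exp(-2*I*pi/5) + 2*exp(2*I*pi/5)) + (2 + 2*exp(-2*I*pi/5) + 2*exp(2*I*pi/5)) + (2 + 2*exp(-4*I*pi/5) + 2*exp(4*I*pi/5))] = 10/5 = 2
(Exp terms are combined using exp(i*s)*conj(exp(i*t)) = exp(i*(s-t)), and sums of them are collapsed using the identity that for every m > 1 the m distinct m-th roots of unity sum to 0, e.g. 1 + exp(2*I*pi/3) + exp(-2*I*pi/3) = 0.)
Dimension check: dim(rho) = sum (mult * dim) = 0*1 + 2*1 + 2*1 + 0*1 + 2*1 = 6 = chi_rho(e) = 6.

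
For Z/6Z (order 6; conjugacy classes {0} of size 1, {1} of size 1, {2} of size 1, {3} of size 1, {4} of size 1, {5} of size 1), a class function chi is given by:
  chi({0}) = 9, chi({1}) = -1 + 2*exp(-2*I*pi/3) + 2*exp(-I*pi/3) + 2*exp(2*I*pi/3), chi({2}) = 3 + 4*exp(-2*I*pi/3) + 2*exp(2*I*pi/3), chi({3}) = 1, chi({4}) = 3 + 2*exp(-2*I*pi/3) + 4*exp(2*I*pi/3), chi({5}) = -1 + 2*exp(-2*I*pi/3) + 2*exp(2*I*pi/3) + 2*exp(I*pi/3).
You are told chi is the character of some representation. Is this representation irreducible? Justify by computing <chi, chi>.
Not irreducible (reducible): <chi, chi> = 17 > 1.

Why: <chi, chi> = (1/|G|) sum_C |C| * |chi(C)|^2 = (1/6)[1*|9|^2 + 1*|-1 + 2*exp(-2*I*pi/3) + 2*exp(-I*pi/3) + 2*exp(2*I*pi/3)|^2 + 1*|3 + 4*exp(-2*I*pi/3) + 2*exp(2*I*pi/3)|^2 + 1*|1|^2 + 1*|3 + 2*exp(-2*I*pi/3) + 4*exp(2*I*pi/3)|^2 + 1*|-1 + 2*exp(-2*I*pi/3) + 2*exp(2*I*pi/3) + 2*exp(I*pi/3)|^2]
  = (1/6)[(81) + (7) + (3) + (1) + (3) + (7)] = 102/6 = 17.
(Exp terms are combined using exp(i*s)*conj(exp(i*t)) = exp(i*(s-t)), and sums of them are collapsed using the identity that for every m > 1 the m distinct m-th roots of unity sum to 0, e.g. 1 + exp(2*I*pi/3) + exp(-2*I*pi/3) = 0.)
A character is irreducible iff <chi, chi> = 1, so this representation is reducible.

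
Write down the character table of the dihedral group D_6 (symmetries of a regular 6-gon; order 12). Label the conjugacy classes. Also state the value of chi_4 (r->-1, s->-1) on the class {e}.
Conjugacy classes: {e} of size 1, {r^3} of size 1, {r^1, r^5} of size 2, {r^2, r^4} of size 2, {s, sr^2, ...} of size 3, {sr, sr^3, ...} of size 3.
Character table:
  irrep \ class              {e} (size 1)  {r^3} (size 1)  {r^1, r^5} (size 2)  {r^2, r^4} (size 2)  {s, sr^2, ...} (size 3)  {sr, sr^3, ...} (size 3)
  chi_1 (triv)               1             1               1                    1                    1                        1                       
  chi_2 (sign: r->1, s->-1)  1             1               1                    1                    -1                       -1                      
  chi_3 (r->-1, s->1)        1             -1              -1                   1                    1                        -1                      
  chi_4 (r->-1, s->-1)       1             -1              -1                   1                    -1                       1                       
  chi_5 (2d, j=1)            2             -2              1                    -1                   0                        0                       
  chi_6 (2d, j=2)            2             2               -1                   -1                   0                        0                       

Spot check: chi_4 (r->-1, s->-1) on {e} = 1.

Justification: D_6 has order 2*6 = 12 with 6 conjugacy classes, hence 6 irreducibles. Sum of squared dims 1 + 1 + 1 + 1 + 4 + 4 = 12 = |G|. Linear characters come from the abelianisation; the 2-dimensional irreps have character r^k -> 2*cos(2*pi*j*k/6), reflections -> 0.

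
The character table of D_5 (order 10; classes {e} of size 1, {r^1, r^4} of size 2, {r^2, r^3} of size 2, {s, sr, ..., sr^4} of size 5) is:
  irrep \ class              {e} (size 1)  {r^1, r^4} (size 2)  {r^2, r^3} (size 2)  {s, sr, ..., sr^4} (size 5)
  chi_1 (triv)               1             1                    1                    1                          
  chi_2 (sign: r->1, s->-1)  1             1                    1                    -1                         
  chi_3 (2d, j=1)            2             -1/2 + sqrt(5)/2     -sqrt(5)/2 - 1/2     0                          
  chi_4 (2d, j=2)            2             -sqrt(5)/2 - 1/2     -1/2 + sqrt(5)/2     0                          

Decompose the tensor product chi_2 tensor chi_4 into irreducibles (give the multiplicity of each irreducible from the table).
chi_2 tensor chi_4 = chi_4 (all other irreducibles have multiplicity 0).

Working: The character of a tensor product is the pointwise product (chi_2 * chi_4)(C) = chi_2(C) * chi_4(C):
  {e}: (1)*(2), {r^1, r^4}: (1)*(-sqrt(5)/2 - 1/2), {r^2, r^3}: (1)*(-1/2 + sqrt(5)/2), {s, sr, ..., sr^4}: (-1)*(0)
so (chi_2 * chi_4) takes values
  {e} -> 2, {r^1, r^4} -> -sqrt(5)/2 - 1/2, {r^2, r^3} -> -1/2 + sqrt(5)/2, {s, sr, ..., sr^4} -> 0.
Now take the inner product of this character with each irreducible chi from the table, <chi_2*chi_4, chi> = (1/10) sum_C |C| (chi_2*chi_4)(C) conj(chi(C)):
  <chi_2*chi_4, chi_1> = (1/10)[1*(2)*conj(1) + 2*(-sqrt(5)/2 - 1/2)*conj(1) + 2*(-1/2 + sqrt(5)/2)*conj(1) + 5*(0)*conj(1)]
      = (1/10)[(2) + (-sqrt(5) - 1) + (-1 + sqrt(5)) + (0)] = 0/10 = 0
  <chi_2*chi_4, chi_2> = (1/10)[1*(2)*conj(1) + 2*(-sqrt(5)/2 - 1/2)*conj(1) + 2*(-1/2 + sqrt(5)/2)*conj(1) + 5*(0)*conj(-1)]
      = (1/10)[(2) + (-sqrt(5) - 1) + (-1 + sqrt(5)) + (0)] = 0/10 = 0
  <chi_2*chi_4, chi_3> = (1/10)[1*(2)*conj(2) + 2*(-sqrt(5)/2 - 1/2)*conj(-1/2 + sqrt(5)/2) + 2*(-1/2 + sqrt(5)/2)*conj(-sqrt(5)/2 - 1/2) + 5*(0)*conj(0)]
      = (1/10)[(4) + (-2) + (-2) + (0)] = 0/10 = 0
  <chi_2*chi_4, chi_4> = (1/10)[1*(2)*conj(2) + 2*(-sqrt(5)/2 - 1/2)*conj(-sqrt(5)/2 - 1/2) + 2*(-1/2 + sqrt(5)/2)*conj(-1/2 + sqrt(5)/2) + 5*(0)*conj(0)]
      = (1/10)[(4) + (sqrt(5) + 3) + (3 - sqrt(5)) + (0)] = 10/10 = 1
Hence the multiplicities are chi_4: 1. Dimension check: dim(chi_2)*dim(chi_4) = 1*2 = 2 and sum (mult * dim) = 1*2 = 2.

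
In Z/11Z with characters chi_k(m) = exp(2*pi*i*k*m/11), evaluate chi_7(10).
chi_7(10) = zeta_11^70 = exp(8*I*pi/11)

Reasoning: chi_7(10) = zeta_11^(7*10) = zeta_11^70. Since zeta_11^11 = 1, this equals zeta_11^4 = exp(2*pi*i*4/11) = exp(8*I*pi/11).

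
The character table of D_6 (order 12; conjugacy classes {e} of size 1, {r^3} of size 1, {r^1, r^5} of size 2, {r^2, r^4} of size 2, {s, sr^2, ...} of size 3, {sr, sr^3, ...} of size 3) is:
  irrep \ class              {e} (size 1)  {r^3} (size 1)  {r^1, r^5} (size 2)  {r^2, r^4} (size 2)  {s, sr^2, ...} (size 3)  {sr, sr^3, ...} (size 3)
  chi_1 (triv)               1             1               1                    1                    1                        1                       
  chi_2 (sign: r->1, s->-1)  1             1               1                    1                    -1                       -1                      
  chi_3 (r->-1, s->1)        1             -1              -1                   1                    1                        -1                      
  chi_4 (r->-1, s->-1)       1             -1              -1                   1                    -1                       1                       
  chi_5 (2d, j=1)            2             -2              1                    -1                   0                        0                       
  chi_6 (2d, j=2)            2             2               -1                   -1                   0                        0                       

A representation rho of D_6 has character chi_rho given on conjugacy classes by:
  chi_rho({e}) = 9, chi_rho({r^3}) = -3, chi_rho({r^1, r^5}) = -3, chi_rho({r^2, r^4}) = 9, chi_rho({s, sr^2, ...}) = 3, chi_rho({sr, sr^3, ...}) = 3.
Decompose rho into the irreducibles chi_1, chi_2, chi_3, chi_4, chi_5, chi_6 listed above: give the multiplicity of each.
Multiplicities: chi_1: 3, chi_2: 0, chi_3: 3, chi_4: 3, chi_5: 0, chi_6: 0.

Derivation: Use <chi_rho, chi> = (1/|G|) sum_C |C| * chi_rho(C) * conj(chi(C)) with |G| = 12 for each irreducible chi in the table:
  <chi_rho, chi_1> = (1/12)[1*(9)*conj(1) + 1*(-3)*conj(1) + 2*(-3)*conj(1) + 2*(9)*conj(1) + 3*(3)*conj(1) + 3*(3)*conj(1)]
      = (1/12)[(9) + (-3) + (-6) + (18) + (9) + (9)] = 36/12 = 3
  <chi_rho, chi_2> = (1/12)[1*(9)*conj(1) + 1*(-3)*conj(1) + 2*(-3)*conj(1) + 2*(9)*conj(1) + 3*(3)*conj(-1) + 3*(3)*conj(-1)]
      = (1/12)[(9) + (-3) + (-6) + (18) + (-9) + (-9)] = 0/12 = 0
  <chi_rho, chi_3> = (1/12)[1*(9)*conj(1) + 1*(-3)*conj(-1) + 2*(-3)*conj(-1) + 2*(9)*conj(1) + 3*(3)*conj(1) + 3*(3)*conj(-1)]
      = (1/12)[(9) + (3) + (6) + (18) + (9) + (-9)] = 36/12 = 3
  <chi_rho, chi_4> = (1/12)[1*(9)*conj(1) + 1*(-3)*conj(-1) + 2*(-3)*conj(-1) + 2*(9)*conj(1) + 3*(3)*conj(-1) + 3*(3)*conj(1)]
      = (1/12)[(9) + (3) + (6) + (18) + (-9) + (9)] = 36/12 = 3
  <chi_rho, chi_5> = (1/12)[1*(9)*conj(2) + 1*(-3)*conj(-2) + 2*(-3)*conj(1) + 2*(9)*conj(-1) + 3*(3)*conj(0) + 3*(3)*conj(0)]
      = (1/12)[(18) + (6) + (-6) + (-18) + (0) + (0)] = 0/12 = 0
  <chi_rho, chi_6> = (1/12)[1*(9)*conj(2) + 1*(-3)*conj(2) + 2*(-3)*conj(-1) + 2*(9)*conj(-1) + 3*(3)*conj(0) + 3*(3)*conj(0)]
      = (1/12)[(18) + (-6) + (6) + (-18) + (0) + (0)] = 0/12 = 0
Dimension check: dim(rho) = sum (mult * dim) = 3*1 + 0*1 + 3*1 + 3*1 + 0*2 + 0*2 = 9 = chi_rho(e) = 9.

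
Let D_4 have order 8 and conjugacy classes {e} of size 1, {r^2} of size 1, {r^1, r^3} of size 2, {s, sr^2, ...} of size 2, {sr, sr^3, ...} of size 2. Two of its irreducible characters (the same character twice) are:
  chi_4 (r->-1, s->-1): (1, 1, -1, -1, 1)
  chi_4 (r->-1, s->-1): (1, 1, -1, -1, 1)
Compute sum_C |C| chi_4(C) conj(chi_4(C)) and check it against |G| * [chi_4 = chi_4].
Sum = 8 = |G| = 8; so <chi_4, chi_4> = 1 (norm-1 confirms irreducibility).

Details: Compute term by term over conjugacy classes (|C| * chi_4(C) * conj(chi_4(C))):
  1*(1)*conj(1) + 1*(1)*conj(1) + 2*(-1)*conj(-1) + 2*(-1)*conj(-1) + 2*(1)*conj(1)
  = (1) + (1) + (2) + (2) + (2)
  = 8.
Dividing by |G| = 8 gives 8/8 = 1, matching the row-orthogonality relation <chi_4, chi_4> = [chi_4 = chi_4].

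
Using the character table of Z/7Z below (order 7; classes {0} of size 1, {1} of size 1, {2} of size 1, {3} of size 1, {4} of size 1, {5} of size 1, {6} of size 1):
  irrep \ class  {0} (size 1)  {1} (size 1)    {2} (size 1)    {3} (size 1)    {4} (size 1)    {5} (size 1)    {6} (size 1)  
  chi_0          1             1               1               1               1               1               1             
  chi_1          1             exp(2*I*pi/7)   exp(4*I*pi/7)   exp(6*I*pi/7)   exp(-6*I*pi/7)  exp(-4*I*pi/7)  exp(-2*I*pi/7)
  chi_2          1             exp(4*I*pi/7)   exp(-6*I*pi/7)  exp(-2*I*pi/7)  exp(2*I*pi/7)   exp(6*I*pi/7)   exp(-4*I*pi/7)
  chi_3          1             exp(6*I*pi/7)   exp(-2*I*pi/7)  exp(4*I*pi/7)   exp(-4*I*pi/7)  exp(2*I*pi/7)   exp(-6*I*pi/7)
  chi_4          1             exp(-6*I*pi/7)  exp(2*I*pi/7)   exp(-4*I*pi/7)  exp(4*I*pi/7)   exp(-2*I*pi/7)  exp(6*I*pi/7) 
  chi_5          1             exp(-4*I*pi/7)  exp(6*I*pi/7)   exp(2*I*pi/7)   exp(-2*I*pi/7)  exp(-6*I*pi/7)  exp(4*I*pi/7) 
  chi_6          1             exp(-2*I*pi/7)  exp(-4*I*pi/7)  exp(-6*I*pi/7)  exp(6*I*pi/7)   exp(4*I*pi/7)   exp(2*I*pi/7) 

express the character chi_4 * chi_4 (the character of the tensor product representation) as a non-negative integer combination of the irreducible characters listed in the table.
chi_4 tensor chi_4 = chi_1 (all other irreducibles have multiplicity 0).

Argument: The character of a tensor product is the pointwise product (chi_4 * chi_4)(C) = chi_4(C) * chi_4(C):
  {0}: (1)*(1), {1}: (exp(-6*I*pi/7))*(exp(-6*I*pi/7)), {2}: (exp(2*I*pi/7))*(exp(2*I*pi/7)), {3}: (exp(-4*I*pi/7))*(exp(-4*I*pi/7)), {4}: (exp(4*I*pi/7))*(exp(4*I*pi/7)), {5}: (exp(-2*I*pi/7))*(exp(-2*I*pi/7)), {6}: (exp(6*I*pi/7))*(exp(6*I*pi/7))
so (chi_4 * chi_4) takes values
  {0} -> 1, {1} -> exp(2*I*pi/7), {2} -> exp(4*I*pi/7), {3} -> exp(6*I*pi/7), {4} -> exp(-6*I*pi/7), {5} -> exp(-4*I*pi/7), {6} -> exp(-2*I*pi/7).
Now take the inner product of this character with each irreducible chi from the table, <chi_4*chi_4, chi> = (1/7) sum_C |C| (chi_4*chi_4)(C) conj(chi(C)):
  <chi_4*chi_4, chi_0> = (1/7)[1*(1)*conj(1) + 1*(exp(2*I*pi/7))*conj(1) + 1*(exp(4*I*pi/7))*conj(1) + 1*(exp(6*I*pi/7))*conj(1) + 1*(exp(-6*I*pi/7))*conj(1) + 1*(exp(-4*I*pi/7))*conj(1) + 1*(exp(-2*I*pi/7))*conj(1)]
      = (1/7)[(1) + (exp(2*I*pi/7)) + (exp(4*I*pi/7)) + (exp(6*I*pi/7)) + (exp(-6*I*pi/7)) + (exp(-4*I*pi/7)) + (exp(-2*I*pi/7))] = 0/7 = 0
  <chi_4*chi_4, chi_1> = (1/7)[1*(1)*conj(1) + 1*(exp(2*I*pi/7))*conj(exp(2*I*pi/7)) + 1*(exp(4*I*pi/7))*conj(exp(4*I*pi/7)) + 1*(exp(6*I*pi/7))*conj(exp(6*I*pi/7)) + 1*(exp(-6*I*pi/7))*conj(exp(-6*I*pi/7)) + 1*(exp(-4*I*pi/7))*conj(exp(-4*I*pi/7)) + 1*(exp(-2*I*pi/7))*conj(exp(-2*I*pi/7))]
      = (1/7)[(1) + (1) + (1) + (1) + (1) + (1) + (1)] = 7/7 = 1
  <chi_4*chi_4, chi_2> = (1/7)[1*(1)*conj(1) + 1*(exp(2*I*pi/7))*conj(exp(4*I*pi/7)) + 1*(exp(4*I*pi/7))*conj(exp(-6*I*pi/7)) + 1*(exp(6*I*pi/7))*conj(exp(-2*I*pi/7)) + 1*(exp(-6*I*pi/7))*conj(exp(2*I*pi/7)) + 1*(exp(-4*I*pi/7))*conj(exp(6*I*pi/7)) + 1*(exp(-2*I*pi/7))*conj(exp(-4*I*pi/7))]
      = (1/7)[(1) + (exp(-2*I*pi/7)) + (exp(-4*I*pi/7)) + (exp(-6*I*pi/7)) + (exp(6*I*pi/7)) + (exp(4*I*pi/7)) + (exp(2*I*pi/7))] = 0/7 = 0
  <chi_4*chi_4, chi_3> = (1/7)[1*(1)*conj(1) + 1*(exp(2*I*pi/7))*conj(exp(6*I*pi/7)) + 1*(exp(4*I*pi/7))*conj(exp(-2*I*pi/7)) + 1*(exp(6*I*pi/7))*conj(exp(4*I*pi/7)) + 1*(exp(-6*I*pi/7))*conj(exp(-4*I*pi/7)) + 1*(exp(-4*I*pi/7))*conj(exp(2*I*pi/7)) + 1*(exp(-2*I*pi/7))*conj(exp(-6*I*pi/7))]
      = (1/7)[(1) + (exp(-4*I*pi/7)) + (exp(6*I*pi/7)) + (exp(2*I*pi/7)) + (exp(-2*I*pi/7)) + (exp(-6*I*pi/7)) + (exp(4*I*pi/7))] = 0/7 = 0
  <chi_4*chi_4, chi_4> = (1/7)[1*(1)*conj(1) + 1*(exp(2*I*pi/7))*conj(exp(-6*I*pi/7)) + 1*(exp(4*I*pi/7))*conj(exp(2*I*pi/7)) + 1*(exp(6*I*pi/7))*conj(exp(-4*I*pi/7)) + 1*(exp(-6*I*pi/7))*conj(exp(4*I*pi/7)) + 1*(exp(-4*I*pi/7))*conj(exp(-2*I*pi/7)) + 1*(exp(-2*I*pi/7))*conj(exp(6*I*pi/7))]
      = (1/7)[(1) + (exp(-6*I*pi/7)) + (exp(2*I*pi/7)) + (exp(-4*I*pi/7)) + (exp(4*I*pi/7)) + (exp(-2*I*pi/7)) + (exp(6*I*pi/7))] = 0/7 = 0
  <chi_4*chi_4, chi_5> = (1/7)[1*(1)*conj(1) + 1*(exp(2*I*pi/7))*conj(exp(-4*I*pi/7)) + 1*(exp(4*I*pi/7))*conj(exp(6*I*pi/7)) + 1*(exp(6*I*pi/7))*conj(exp(2*I*pi/7)) + 1*(exp(-6*I*pi/7))*conj(exp(-2*I*pi/7)) + 1*(exp(-4*I*pi/7))*conj(exp(-6*I*pi/7)) + 1*(exp(-2*I*pi/7))*conj(exp(4*I*pi/7))]
      = (1/7)[(1) + (exp(6*I*pi/7)) + (exp(-2*I*pi/7)) + (exp(4*I*pi/7)) + (exp(-4*I*pi/7)) + (exp(2*I*pi/7)) + (exp(-6*I*pi/7))] = 0/7 = 0
  <chi_4*chi_4, chi_6> = (1/7)[1*(1)*conj(1) + 1*(exp(2*I*pi/7))*conj(exp(-2*I*pi/7)) + 1*(exp(4*I*pi/7))*conj(exp(-4*I*pi/7)) + 1*(exp(6*I*pi/7))*conj(exp(-6*I*pi/7)) + 1*(exp(-6*I*pi/7))*conj(exp(6*I*pi/7)) + 1*(exp(-4*I*pi/7))*conj(exp(4*I*pi/7)) + 1*(exp(-2*I*pi/7))*conj(exp(2*I*pi/7))]
      = (1/7)[(1) + (exp(4*I*pi/7)) + (exp(-6*I*pi/7)) + (exp(-2*I*pi/7)) + (exp(2*I*pi/7)) + (exp(6*I*pi/7)) + (exp(-4*I*pi/7))] = 0/7 = 0
(Exp terms are combined using exp(i*s)*conj(exp(i*t)) = exp(i*(s-t)), and sums of them are collapsed using the identity that for every m > 1 the m distinct m-th roots of unity sum to 0, e.g. 1 + exp(2*I*pi/3) + exp(-2*I*pi/3) = 0.)
Hence the multiplicities are chi_1: 1. Dimension check: dim(chi_4)*dim(chi_4) = 1*1 = 1 and sum (mult * dim) = 1*1 = 1.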